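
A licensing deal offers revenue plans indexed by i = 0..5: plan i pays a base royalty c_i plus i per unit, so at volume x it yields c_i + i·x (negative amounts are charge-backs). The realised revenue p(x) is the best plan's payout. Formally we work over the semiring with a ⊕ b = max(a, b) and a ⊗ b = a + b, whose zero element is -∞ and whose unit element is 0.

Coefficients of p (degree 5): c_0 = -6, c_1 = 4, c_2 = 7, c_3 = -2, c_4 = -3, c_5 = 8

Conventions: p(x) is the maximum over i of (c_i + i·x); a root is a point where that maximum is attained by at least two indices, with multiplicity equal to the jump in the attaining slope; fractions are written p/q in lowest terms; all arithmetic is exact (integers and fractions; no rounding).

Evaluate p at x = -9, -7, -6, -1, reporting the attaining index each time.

p(-9) = max(-6+0·(-9)=-6, 4+1·(-9)=-5, 7+2·(-9)=-11, -2+3·(-9)=-29, -3+4·(-9)=-39, 8+5·(-9)=-37) = -5 (attained by i=1)
p(-7) = max(-6+0·(-7)=-6, 4+1·(-7)=-3, 7+2·(-7)=-7, -2+3·(-7)=-23, -3+4·(-7)=-31, 8+5·(-7)=-27) = -3 (attained by i=1)
p(-6) = max(-6+0·(-6)=-6, 4+1·(-6)=-2, 7+2·(-6)=-5, -2+3·(-6)=-20, -3+4·(-6)=-27, 8+5·(-6)=-22) = -2 (attained by i=1)
p(-1) = max(-6+0·(-1)=-6, 4+1·(-1)=3, 7+2·(-1)=5, -2+3·(-1)=-5, -3+4·(-1)=-7, 8+5·(-1)=3) = 5 (attained by i=2)
Answer: p(-9) = -5; p(-7) = -3; p(-6) = -2; p(-1) = 5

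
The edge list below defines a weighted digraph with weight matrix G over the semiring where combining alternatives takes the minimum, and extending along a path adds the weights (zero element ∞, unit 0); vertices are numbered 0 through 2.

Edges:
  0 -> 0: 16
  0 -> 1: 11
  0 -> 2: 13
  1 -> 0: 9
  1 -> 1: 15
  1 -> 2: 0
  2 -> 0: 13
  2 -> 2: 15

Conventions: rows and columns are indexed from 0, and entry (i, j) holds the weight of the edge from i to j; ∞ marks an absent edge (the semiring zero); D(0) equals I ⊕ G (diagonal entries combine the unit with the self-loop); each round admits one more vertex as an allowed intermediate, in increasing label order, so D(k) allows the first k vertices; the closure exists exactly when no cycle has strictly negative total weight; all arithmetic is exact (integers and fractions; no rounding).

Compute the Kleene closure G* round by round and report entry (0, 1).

D(0):
  [0, 11, 13]
  [9, 0, 0]
  [13, ∞, 0]
D(1):
  [0, 11, 13]
  [9, 0, 0]
  [13, 24, 0]
D(2):
  [0, 11, 11]
  [9, 0, 0]
  [13, 24, 0]
D(3):
  [0, 11, 11]
  [9, 0, 0]
  [13, 24, 0]
Answer: G*[0][1] = 11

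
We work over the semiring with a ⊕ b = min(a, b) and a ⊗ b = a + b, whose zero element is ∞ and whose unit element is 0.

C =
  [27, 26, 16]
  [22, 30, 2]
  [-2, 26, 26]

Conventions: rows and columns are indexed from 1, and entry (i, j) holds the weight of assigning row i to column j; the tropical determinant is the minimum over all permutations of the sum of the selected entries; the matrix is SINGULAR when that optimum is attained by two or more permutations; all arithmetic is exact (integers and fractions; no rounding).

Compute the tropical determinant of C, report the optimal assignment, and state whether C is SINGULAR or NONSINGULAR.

σ = (1, 2, 3): 27 + 30 + 26 = 83
σ = (1, 3, 2): 27 + 2 + 26 = 55
σ = (2, 1, 3): 26 + 22 + 26 = 74
σ = (2, 3, 1): 26 + 2 + (-2) = 26
σ = (3, 1, 2): 16 + 22 + 26 = 64
σ = (3, 2, 1): 16 + 30 + (-2) = 44
Optimal value attained by: σ = (2, 3, 1).
Answer: det⊕(C) = 26; verdict: NONSINGULAR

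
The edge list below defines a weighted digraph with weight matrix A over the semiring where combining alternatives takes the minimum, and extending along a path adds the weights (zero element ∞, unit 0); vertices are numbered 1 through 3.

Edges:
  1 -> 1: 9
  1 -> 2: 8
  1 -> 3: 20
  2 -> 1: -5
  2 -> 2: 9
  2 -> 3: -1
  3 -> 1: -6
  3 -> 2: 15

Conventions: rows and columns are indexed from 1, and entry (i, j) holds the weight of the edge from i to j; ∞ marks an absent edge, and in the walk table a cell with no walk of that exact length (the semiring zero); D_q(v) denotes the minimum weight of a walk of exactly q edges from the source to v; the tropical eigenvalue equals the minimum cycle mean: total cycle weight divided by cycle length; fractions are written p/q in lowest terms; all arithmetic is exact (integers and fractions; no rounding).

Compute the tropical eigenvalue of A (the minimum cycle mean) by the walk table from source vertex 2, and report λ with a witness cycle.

q=0: [∞, 0, ∞]
q=1: [-5, 9, -1]
q=2: [-7, 3, 8]
q=3: [-2, 1, 2]
Optimal cycle mean attained by: cycle 1->2->3->1, total 8 + (-1) + (-6), length 3.
Answer: λ = 1/3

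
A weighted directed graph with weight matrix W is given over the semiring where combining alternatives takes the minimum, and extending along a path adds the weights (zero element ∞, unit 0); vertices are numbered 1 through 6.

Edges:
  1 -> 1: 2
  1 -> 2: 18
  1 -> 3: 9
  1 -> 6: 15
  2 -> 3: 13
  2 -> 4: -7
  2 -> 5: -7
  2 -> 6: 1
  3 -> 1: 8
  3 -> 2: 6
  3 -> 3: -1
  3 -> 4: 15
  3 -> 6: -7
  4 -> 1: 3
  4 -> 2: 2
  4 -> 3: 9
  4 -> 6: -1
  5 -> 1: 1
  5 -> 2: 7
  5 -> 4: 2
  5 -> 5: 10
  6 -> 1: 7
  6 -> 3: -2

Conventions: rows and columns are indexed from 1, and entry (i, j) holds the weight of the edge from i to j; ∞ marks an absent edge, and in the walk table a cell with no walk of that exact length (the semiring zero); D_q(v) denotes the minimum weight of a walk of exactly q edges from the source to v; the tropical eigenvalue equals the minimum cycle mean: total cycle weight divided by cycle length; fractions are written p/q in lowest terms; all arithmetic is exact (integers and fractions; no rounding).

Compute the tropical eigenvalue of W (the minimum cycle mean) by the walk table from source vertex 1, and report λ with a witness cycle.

q=0: [0, ∞, ∞, ∞, ∞, ∞]
q=1: [2, 18, 9, ∞, ∞, 15]
q=2: [4, 15, 8, 11, 11, 2]
q=3: [6, 13, 0, 8, 8, 1]
q=4: [8, 6, -1, 6, 6, -7]
q=5: [0, 5, -9, -1, -1, -8]
q=6: [-1, -3, -10, -2, -2, -16]
Optimal cycle mean attained by: cycle 3->6->3, total (-7) + (-2), length 2.
Answer: λ = -9/2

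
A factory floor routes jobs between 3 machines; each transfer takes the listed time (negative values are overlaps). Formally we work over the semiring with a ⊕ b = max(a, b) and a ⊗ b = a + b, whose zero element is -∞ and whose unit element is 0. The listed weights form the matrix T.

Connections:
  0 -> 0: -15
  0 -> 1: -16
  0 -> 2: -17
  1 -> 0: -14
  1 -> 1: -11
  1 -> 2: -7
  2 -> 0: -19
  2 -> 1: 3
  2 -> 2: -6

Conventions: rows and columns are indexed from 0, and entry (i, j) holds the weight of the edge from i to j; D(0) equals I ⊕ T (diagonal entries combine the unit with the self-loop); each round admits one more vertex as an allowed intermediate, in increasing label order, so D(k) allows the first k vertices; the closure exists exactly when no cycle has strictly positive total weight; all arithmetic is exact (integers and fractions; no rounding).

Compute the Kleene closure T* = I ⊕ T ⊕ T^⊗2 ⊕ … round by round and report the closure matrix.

D(0):
  [0, -16, -17]
  [-14, 0, -7]
  [-19, 3, 0]
D(1):
  [0, -16, -17]
  [-14, 0, -7]
  [-19, 3, 0]
D(2):
  [0, -16, -17]
  [-14, 0, -7]
  [-11, 3, 0]
D(3):
  [0, -14, -17]
  [-14, 0, -7]
  [-11, 3, 0]
Answer: T* = [[0, -14, -17], [-14, 0, -7], [-11, 3, 0]]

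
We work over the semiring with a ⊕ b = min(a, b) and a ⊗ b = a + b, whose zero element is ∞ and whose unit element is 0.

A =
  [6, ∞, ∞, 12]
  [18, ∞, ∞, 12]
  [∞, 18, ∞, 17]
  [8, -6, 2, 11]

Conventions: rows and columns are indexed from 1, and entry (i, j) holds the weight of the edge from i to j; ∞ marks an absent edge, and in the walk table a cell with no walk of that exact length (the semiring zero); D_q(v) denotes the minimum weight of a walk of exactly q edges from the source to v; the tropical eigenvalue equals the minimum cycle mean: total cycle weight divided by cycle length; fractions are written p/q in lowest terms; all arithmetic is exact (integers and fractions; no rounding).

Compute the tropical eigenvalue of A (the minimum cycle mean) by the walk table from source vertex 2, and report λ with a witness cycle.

q=0: [∞, 0, ∞, ∞]
q=1: [18, ∞, ∞, 12]
q=2: [20, 6, 14, 23]
q=3: [24, 17, 25, 18]
q=4: [26, 12, 20, 29]
Optimal cycle mean attained by: cycle 2->4->2, total 12 + (-6), length 2.
Answer: λ = 3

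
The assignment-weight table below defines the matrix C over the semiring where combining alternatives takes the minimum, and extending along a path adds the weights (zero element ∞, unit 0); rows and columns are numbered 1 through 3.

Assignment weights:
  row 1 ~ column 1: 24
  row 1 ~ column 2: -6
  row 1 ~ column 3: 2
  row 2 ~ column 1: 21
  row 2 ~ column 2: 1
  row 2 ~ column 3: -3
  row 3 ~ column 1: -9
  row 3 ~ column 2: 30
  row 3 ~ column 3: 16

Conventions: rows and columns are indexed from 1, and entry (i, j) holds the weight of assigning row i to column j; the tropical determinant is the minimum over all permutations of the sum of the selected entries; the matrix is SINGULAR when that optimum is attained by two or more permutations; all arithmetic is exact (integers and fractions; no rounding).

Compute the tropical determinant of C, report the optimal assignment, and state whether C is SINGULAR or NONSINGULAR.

σ = (1, 2, 3): 24 + 1 + 16 = 41
σ = (1, 3, 2): 24 + (-3) + 30 = 51
σ = (2, 1, 3): (-6) + 21 + 16 = 31
σ = (2, 3, 1): (-6) + (-3) + (-9) = -18
σ = (3, 1, 2): 2 + 21 + 30 = 53
σ = (3, 2, 1): 2 + 1 + (-9) = -6
Optimal value attained by: σ = (2, 3, 1).
Answer: det⊕(C) = -18; verdict: NONSINGULAR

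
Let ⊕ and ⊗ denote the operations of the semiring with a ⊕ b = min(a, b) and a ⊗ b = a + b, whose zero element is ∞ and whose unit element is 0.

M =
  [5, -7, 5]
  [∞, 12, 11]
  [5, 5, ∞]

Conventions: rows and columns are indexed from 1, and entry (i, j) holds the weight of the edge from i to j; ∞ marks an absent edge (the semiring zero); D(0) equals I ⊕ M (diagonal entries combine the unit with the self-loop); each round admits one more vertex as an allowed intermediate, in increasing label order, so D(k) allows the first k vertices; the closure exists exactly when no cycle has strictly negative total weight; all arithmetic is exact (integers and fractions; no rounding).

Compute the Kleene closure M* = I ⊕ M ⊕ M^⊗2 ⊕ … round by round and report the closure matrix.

D(0):
  [0, -7, 5]
  [∞, 0, 11]
  [5, 5, 0]
D(1):
  [0, -7, 5]
  [∞, 0, 11]
  [5, -2, 0]
D(2):
  [0, -7, 4]
  [∞, 0, 11]
  [5, -2, 0]
D(3):
  [0, -7, 4]
  [16, 0, 11]
  [5, -2, 0]
Answer: M* = [[0, -7, 4], [16, 0, 11], [5, -2, 0]]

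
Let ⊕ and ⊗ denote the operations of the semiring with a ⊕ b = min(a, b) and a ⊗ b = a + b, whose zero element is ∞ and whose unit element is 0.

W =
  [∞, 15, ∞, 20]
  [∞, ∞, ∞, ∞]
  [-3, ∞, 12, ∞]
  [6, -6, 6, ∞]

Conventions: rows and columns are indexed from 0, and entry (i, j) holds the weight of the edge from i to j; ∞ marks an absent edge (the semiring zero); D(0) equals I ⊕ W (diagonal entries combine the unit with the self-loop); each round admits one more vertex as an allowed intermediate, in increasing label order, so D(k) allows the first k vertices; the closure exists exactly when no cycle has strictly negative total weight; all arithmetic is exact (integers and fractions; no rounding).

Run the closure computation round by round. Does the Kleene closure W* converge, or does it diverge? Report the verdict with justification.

D(0):
  [0, 15, ∞, 20]
  [∞, 0, ∞, ∞]
  [-3, ∞, 0, ∞]
  [6, -6, 6, 0]
D(1):
  [0, 15, ∞, 20]
  [∞, 0, ∞, ∞]
  [-3, 12, 0, 17]
  [6, -6, 6, 0]
D(2):
  [0, 15, ∞, 20]
  [∞, 0, ∞, ∞]
  [-3, 12, 0, 17]
  [6, -6, 6, 0]
D(3):
  [0, 15, ∞, 20]
  [∞, 0, ∞, ∞]
  [-3, 12, 0, 17]
  [3, -6, 6, 0]
D(4):
  [0, 14, 26, 20]
  [∞, 0, ∞, ∞]
  [-3, 11, 0, 17]
  [3, -6, 6, 0]
Key observation: every diagonal entry stays at the unit through all rounds, so no improving cycle exists.
Answer: CONVERGES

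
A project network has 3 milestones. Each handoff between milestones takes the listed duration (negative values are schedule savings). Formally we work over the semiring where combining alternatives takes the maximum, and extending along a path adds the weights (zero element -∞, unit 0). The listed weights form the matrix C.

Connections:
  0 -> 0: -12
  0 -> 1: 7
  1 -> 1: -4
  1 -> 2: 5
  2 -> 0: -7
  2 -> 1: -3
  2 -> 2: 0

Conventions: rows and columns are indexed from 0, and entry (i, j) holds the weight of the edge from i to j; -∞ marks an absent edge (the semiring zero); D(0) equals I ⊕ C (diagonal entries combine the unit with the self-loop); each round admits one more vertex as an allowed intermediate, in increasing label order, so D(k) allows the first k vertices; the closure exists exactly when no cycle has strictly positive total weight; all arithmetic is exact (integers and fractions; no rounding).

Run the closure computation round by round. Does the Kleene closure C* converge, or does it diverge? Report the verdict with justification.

D(0):
  [0, 7, -∞]
  [-∞, 0, 5]
  [-7, -3, 0]
D(1):
  [0, 7, -∞]
  [-∞, 0, 5]
  [-7, 0, 0]
Detection: at round 2, diagonal entry (2, 2) turns strictly positive.
Key observation: the cycle 2->0->1->2 has total weight (-7) + 7 + 5, which is strictly positive.
Answer: DIVERGES — positive cycle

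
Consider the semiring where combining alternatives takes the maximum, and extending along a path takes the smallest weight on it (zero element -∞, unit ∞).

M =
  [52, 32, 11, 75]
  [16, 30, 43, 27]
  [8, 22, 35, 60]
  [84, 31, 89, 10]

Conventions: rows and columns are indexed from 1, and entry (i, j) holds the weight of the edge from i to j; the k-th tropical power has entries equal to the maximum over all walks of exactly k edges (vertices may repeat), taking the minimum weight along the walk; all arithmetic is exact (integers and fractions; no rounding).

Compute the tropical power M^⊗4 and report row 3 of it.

M^⊗2:
  [75, 32, 75, 52]
  [27, 30, 35, 43]
  [60, 31, 60, 35]
  [52, 32, 35, 75]
M^⊗3:
  [52, 32, 52, 75]
  [43, 31, 43, 35]
  [52, 32, 35, 60]
  [75, 32, 75, 52]
M^⊗4:
  [75, 32, 75, 52]
  [43, 32, 35, 43]
  [60, 32, 60, 52]
  [52, 32, 52, 75]
Answer: row 3 of M^⊗4 = [60, 32, 60, 52]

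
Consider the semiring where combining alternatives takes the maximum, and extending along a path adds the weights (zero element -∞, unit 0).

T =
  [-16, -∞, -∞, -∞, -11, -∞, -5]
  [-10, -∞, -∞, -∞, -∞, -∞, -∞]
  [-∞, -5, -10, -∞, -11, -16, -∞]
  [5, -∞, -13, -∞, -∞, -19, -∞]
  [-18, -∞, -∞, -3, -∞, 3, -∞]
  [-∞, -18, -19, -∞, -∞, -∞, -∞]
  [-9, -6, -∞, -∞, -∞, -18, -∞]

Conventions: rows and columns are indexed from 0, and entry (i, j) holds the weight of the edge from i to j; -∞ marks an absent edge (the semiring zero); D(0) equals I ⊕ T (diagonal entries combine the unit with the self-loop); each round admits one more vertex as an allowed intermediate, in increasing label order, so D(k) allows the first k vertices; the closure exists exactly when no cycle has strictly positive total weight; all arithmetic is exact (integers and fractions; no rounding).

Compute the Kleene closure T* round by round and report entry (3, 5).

D(0):
  [0, -∞, -∞, -∞, -11, -∞, -5]
  [-10, 0, -∞, -∞, -∞, -∞, -∞]
  [-∞, -5, 0, -∞, -11, -16, -∞]
  [5, -∞, -13, 0, -∞, -19, -∞]
  [-18, -∞, -∞, -3, 0, 3, -∞]
  [-∞, -18, -19, -∞, -∞, 0, -∞]
  [-9, -6, -∞, -∞, -∞, -18, 0]
D(1):
  [0, -∞, -∞, -∞, -11, -∞, -5]
  [-10, 0, -∞, -∞, -21, -∞, -15]
  [-∞, -5, 0, -∞, -11, -16, -∞]
  [5, -∞, -13, 0, -6, -19, 0]
  [-18, -∞, -∞, -3, 0, 3, -23]
  [-∞, -18, -19, -∞, -∞, 0, -∞]
  [-9, -6, -∞, -∞, -20, -18, 0]
D(2):
  [0, -∞, -∞, -∞, -11, -∞, -5]
  [-10, 0, -∞, -∞, -21, -∞, -15]
  [-15, -5, 0, -∞, -11, -16, -20]
  [5, -∞, -13, 0, -6, -19, 0]
  [-18, -∞, -∞, -3, 0, 3, -23]
  [-28, -18, -19, -∞, -39, 0, -33]
  [-9, -6, -∞, -∞, -20, -18, 0]
D(3):
  [0, -∞, -∞, -∞, -11, -∞, -5]
  [-10, 0, -∞, -∞, -21, -∞, -15]
  [-15, -5, 0, -∞, -11, -16, -20]
  [5, -18, -13, 0, -6, -19, 0]
  [-18, -∞, -∞, -3, 0, 3, -23]
  [-28, -18, -19, -∞, -30, 0, -33]
  [-9, -6, -∞, -∞, -20, -18, 0]
D(4):
  [0, -∞, -∞, -∞, -11, -∞, -5]
  [-10, 0, -∞, -∞, -21, -∞, -15]
  [-15, -5, 0, -∞, -11, -16, -20]
  [5, -18, -13, 0, -6, -19, 0]
  [2, -21, -16, -3, 0, 3, -3]
  [-28, -18, -19, -∞, -30, 0, -33]
  [-9, -6, -∞, -∞, -20, -18, 0]
D(5):
  [0, -32, -27, -14, -11, -8, -5]
  [-10, 0, -37, -24, -21, -18, -15]
  [-9, -5, 0, -14, -11, -8, -14]
  [5, -18, -13, 0, -6, -3, 0]
  [2, -21, -16, -3, 0, 3, -3]
  [-28, -18, -19, -33, -30, 0, -33]
  [-9, -6, -36, -23, -20, -17, 0]
D(6):
  [0, -26, -27, -14, -11, -8, -5]
  [-10, 0, -37, -24, -21, -18, -15]
  [-9, -5, 0, -14, -11, -8, -14]
  [5, -18, -13, 0, -6, -3, 0]
  [2, -15, -16, -3, 0, 3, -3]
  [-28, -18, -19, -33, -30, 0, -33]
  [-9, -6, -36, -23, -20, -17, 0]
D(7):
  [0, -11, -27, -14, -11, -8, -5]
  [-10, 0, -37, -24, -21, -18, -15]
  [-9, -5, 0, -14, -11, -8, -14]
  [5, -6, -13, 0, -6, -3, 0]
  [2, -9, -16, -3, 0, 3, -3]
  [-28, -18, -19, -33, -30, 0, -33]
  [-9, -6, -36, -23, -20, -17, 0]
Answer: T*[3][5] = -3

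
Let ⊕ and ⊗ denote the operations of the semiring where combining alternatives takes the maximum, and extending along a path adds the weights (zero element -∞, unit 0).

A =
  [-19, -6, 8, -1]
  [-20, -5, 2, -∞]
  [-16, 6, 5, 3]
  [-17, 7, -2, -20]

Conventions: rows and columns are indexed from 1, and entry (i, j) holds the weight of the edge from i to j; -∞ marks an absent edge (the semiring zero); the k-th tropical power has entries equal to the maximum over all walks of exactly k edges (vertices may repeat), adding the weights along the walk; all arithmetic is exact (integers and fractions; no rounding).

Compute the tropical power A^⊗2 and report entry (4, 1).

A^⊗2:
  [-8, 14, 13, 11]
  [-14, 8, 7, 5]
  [-11, 11, 10, 8]
  [-13, 4, 9, 1]
Key observation: the optimum is the walk 4->2->1, with weight 7 + (-20) = -13.
Optimal value attained by: walk 4->2->1.
Answer: (A^⊗2)[4][1] = -13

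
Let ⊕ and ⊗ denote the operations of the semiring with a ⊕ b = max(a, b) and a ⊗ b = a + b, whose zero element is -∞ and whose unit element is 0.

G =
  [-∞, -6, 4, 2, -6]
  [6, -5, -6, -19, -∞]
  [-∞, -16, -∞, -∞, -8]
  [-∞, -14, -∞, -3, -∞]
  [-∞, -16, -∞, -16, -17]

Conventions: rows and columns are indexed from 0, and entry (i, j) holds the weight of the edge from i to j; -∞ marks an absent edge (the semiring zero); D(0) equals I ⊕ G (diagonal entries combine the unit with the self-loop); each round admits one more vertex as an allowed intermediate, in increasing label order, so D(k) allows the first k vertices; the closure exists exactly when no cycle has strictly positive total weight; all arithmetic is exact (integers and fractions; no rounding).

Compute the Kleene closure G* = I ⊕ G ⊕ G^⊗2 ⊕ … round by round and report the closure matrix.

D(0):
  [0, -6, 4, 2, -6]
  [6, 0, -6, -19, -∞]
  [-∞, -16, 0, -∞, -8]
  [-∞, -14, -∞, 0, -∞]
  [-∞, -16, -∞, -16, 0]
D(1):
  [0, -6, 4, 2, -6]
  [6, 0, 10, 8, 0]
  [-∞, -16, 0, -∞, -8]
  [-∞, -14, -∞, 0, -∞]
  [-∞, -16, -∞, -16, 0]
D(2):
  [0, -6, 4, 2, -6]
  [6, 0, 10, 8, 0]
  [-10, -16, 0, -8, -8]
  [-8, -14, -4, 0, -14]
  [-10, -16, -6, -8, 0]
D(3):
  [0, -6, 4, 2, -4]
  [6, 0, 10, 8, 2]
  [-10, -16, 0, -8, -8]
  [-8, -14, -4, 0, -12]
  [-10, -16, -6, -8, 0]
D(4):
  [0, -6, 4, 2, -4]
  [6, 0, 10, 8, 2]
  [-10, -16, 0, -8, -8]
  [-8, -14, -4, 0, -12]
  [-10, -16, -6, -8, 0]
D(5):
  [0, -6, 4, 2, -4]
  [6, 0, 10, 8, 2]
  [-10, -16, 0, -8, -8]
  [-8, -14, -4, 0, -12]
  [-10, -16, -6, -8, 0]
Answer: G* = [[0, -6, 4, 2, -4], [6, 0, 10, 8, 2], [-10, -16, 0, -8, -8], [-8, -14, -4, 0, -12], [-10, -16, -6, -8, 0]]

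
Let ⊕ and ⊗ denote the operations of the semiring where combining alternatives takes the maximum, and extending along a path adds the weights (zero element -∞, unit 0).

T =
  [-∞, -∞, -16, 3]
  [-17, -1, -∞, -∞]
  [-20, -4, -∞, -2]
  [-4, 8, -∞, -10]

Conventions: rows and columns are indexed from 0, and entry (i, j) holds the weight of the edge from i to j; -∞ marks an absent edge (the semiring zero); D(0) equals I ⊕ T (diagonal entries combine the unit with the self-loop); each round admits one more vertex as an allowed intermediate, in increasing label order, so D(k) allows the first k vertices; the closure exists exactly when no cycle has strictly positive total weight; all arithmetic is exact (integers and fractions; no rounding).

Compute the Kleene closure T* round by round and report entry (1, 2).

D(0):
  [0, -∞, -16, 3]
  [-17, 0, -∞, -∞]
  [-20, -4, 0, -2]
  [-4, 8, -∞, 0]
D(1):
  [0, -∞, -16, 3]
  [-17, 0, -33, -14]
  [-20, -4, 0, -2]
  [-4, 8, -20, 0]
D(2):
  [0, -∞, -16, 3]
  [-17, 0, -33, -14]
  [-20, -4, 0, -2]
  [-4, 8, -20, 0]
D(3):
  [0, -20, -16, 3]
  [-17, 0, -33, -14]
  [-20, -4, 0, -2]
  [-4, 8, -20, 0]
D(4):
  [0, 11, -16, 3]
  [-17, 0, -33, -14]
  [-6, 6, 0, -2]
  [-4, 8, -20, 0]
Answer: T*[1][2] = -33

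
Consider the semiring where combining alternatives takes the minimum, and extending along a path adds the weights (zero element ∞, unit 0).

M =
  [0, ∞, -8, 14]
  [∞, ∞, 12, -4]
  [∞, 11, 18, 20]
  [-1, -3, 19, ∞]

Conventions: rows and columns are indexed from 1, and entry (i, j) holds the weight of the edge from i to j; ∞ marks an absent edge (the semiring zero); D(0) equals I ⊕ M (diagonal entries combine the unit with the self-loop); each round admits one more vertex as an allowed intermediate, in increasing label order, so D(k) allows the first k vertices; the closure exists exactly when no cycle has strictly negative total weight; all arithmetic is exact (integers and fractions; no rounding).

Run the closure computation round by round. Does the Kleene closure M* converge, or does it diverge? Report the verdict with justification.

D(0):
  [0, ∞, -8, 14]
  [∞, 0, 12, -4]
  [∞, 11, 0, 20]
  [-1, -3, 19, 0]
D(1):
  [0, ∞, -8, 14]
  [∞, 0, 12, -4]
  [∞, 11, 0, 20]
  [-1, -3, -9, 0]
Detection: at round 2, diagonal entry (4, 4) turns strictly negative.
Key observation: the cycle 4->2->4 has total weight (-3) + (-4), which is strictly negative.
Answer: DIVERGES — negative cycle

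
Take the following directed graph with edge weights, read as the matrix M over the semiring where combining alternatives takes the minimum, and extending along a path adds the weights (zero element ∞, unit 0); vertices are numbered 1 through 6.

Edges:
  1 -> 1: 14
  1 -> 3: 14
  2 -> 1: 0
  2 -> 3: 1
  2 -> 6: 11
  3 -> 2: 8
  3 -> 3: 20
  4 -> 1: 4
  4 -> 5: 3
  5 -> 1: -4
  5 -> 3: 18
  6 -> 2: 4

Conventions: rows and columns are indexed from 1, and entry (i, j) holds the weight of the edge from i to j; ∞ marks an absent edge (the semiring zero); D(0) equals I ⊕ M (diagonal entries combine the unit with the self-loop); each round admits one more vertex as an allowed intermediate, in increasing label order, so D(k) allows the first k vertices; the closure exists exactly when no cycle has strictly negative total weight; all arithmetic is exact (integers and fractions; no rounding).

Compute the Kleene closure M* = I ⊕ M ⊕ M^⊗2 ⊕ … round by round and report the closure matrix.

D(0):
  [0, ∞, 14, ∞, ∞, ∞]
  [0, 0, 1, ∞, ∞, 11]
  [∞, 8, 0, ∞, ∞, ∞]
  [4, ∞, ∞, 0, 3, ∞]
  [-4, ∞, 18, ∞, 0, ∞]
  [∞, 4, ∞, ∞, ∞, 0]
D(1):
  [0, ∞, 14, ∞, ∞, ∞]
  [0, 0, 1, ∞, ∞, 11]
  [∞, 8, 0, ∞, ∞, ∞]
  [4, ∞, 18, 0, 3, ∞]
  [-4, ∞, 10, ∞, 0, ∞]
  [∞, 4, ∞, ∞, ∞, 0]
D(2):
  [0, ∞, 14, ∞, ∞, ∞]
  [0, 0, 1, ∞, ∞, 11]
  [8, 8, 0, ∞, ∞, 19]
  [4, ∞, 18, 0, 3, ∞]
  [-4, ∞, 10, ∞, 0, ∞]
  [4, 4, 5, ∞, ∞, 0]
D(3):
  [0, 22, 14, ∞, ∞, 33]
  [0, 0, 1, ∞, ∞, 11]
  [8, 8, 0, ∞, ∞, 19]
  [4, 26, 18, 0, 3, 37]
  [-4, 18, 10, ∞, 0, 29]
  [4, 4, 5, ∞, ∞, 0]
D(4):
  [0, 22, 14, ∞, ∞, 33]
  [0, 0, 1, ∞, ∞, 11]
  [8, 8, 0, ∞, ∞, 19]
  [4, 26, 18, 0, 3, 37]
  [-4, 18, 10, ∞, 0, 29]
  [4, 4, 5, ∞, ∞, 0]
D(5):
  [0, 22, 14, ∞, ∞, 33]
  [0, 0, 1, ∞, ∞, 11]
  [8, 8, 0, ∞, ∞, 19]
  [-1, 21, 13, 0, 3, 32]
  [-4, 18, 10, ∞, 0, 29]
  [4, 4, 5, ∞, ∞, 0]
D(6):
  [0, 22, 14, ∞, ∞, 33]
  [0, 0, 1, ∞, ∞, 11]
  [8, 8, 0, ∞, ∞, 19]
  [-1, 21, 13, 0, 3, 32]
  [-4, 18, 10, ∞, 0, 29]
  [4, 4, 5, ∞, ∞, 0]
Answer: M* = [[0, 22, 14, ∞, ∞, 33], [0, 0, 1, ∞, ∞, 11], [8, 8, 0, ∞, ∞, 19], [-1, 21, 13, 0, 3, 32], [-4, 18, 10, ∞, 0, 29], [4, 4, 5, ∞, ∞, 0]]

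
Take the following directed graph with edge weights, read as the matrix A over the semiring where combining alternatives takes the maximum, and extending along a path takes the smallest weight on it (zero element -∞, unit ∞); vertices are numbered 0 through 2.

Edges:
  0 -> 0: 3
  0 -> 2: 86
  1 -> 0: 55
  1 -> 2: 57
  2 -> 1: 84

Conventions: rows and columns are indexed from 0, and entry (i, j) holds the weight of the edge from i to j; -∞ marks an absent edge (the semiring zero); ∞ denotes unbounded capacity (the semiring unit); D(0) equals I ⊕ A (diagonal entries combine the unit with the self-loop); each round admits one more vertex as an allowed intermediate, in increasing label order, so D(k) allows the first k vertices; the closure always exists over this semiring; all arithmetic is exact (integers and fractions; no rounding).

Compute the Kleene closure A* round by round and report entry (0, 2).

D(0):
  [∞, -∞, 86]
  [55, ∞, 57]
  [-∞, 84, ∞]
D(1):
  [∞, -∞, 86]
  [55, ∞, 57]
  [-∞, 84, ∞]
D(2):
  [∞, -∞, 86]
  [55, ∞, 57]
  [55, 84, ∞]
D(3):
  [∞, 84, 86]
  [55, ∞, 57]
  [55, 84, ∞]
Answer: A*[0][2] = 86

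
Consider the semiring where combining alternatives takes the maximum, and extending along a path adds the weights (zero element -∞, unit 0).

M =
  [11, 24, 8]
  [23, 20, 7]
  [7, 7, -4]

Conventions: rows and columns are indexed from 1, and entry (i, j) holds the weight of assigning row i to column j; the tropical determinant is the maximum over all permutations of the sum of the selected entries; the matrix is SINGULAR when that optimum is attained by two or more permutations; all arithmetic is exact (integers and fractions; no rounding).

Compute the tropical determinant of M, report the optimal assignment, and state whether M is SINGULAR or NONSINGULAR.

σ = (1, 2, 3): 11 + 20 + (-4) = 27
σ = (1, 3, 2): 11 + 7 + 7 = 25
σ = (2, 1, 3): 24 + 23 + (-4) = 43
σ = (2, 3, 1): 24 + 7 + 7 = 38
σ = (3, 1, 2): 8 + 23 + 7 = 38
σ = (3, 2, 1): 8 + 20 + 7 = 35
Optimal value attained by: σ = (2, 1, 3).
Answer: det⊕(M) = 43; verdict: NONSINGULAR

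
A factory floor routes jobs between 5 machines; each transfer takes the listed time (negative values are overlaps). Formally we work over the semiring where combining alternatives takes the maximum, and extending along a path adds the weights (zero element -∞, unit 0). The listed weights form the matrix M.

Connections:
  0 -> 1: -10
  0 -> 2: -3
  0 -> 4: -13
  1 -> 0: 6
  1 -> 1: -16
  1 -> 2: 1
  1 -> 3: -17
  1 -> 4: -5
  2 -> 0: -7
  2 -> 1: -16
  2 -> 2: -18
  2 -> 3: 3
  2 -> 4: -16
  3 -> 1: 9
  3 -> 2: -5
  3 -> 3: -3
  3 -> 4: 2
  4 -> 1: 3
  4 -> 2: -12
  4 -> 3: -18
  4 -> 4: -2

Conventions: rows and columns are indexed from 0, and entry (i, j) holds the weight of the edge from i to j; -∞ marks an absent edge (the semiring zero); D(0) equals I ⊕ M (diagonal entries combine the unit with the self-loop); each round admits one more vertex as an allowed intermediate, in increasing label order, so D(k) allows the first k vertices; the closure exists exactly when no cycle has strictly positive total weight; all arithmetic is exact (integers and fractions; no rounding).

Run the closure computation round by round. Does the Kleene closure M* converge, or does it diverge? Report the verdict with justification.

D(0):
  [0, -10, -3, -∞, -13]
  [6, 0, 1, -17, -5]
  [-7, -16, 0, 3, -16]
  [-∞, 9, -5, 0, 2]
  [-∞, 3, -12, -18, 0]
D(1):
  [0, -10, -3, -∞, -13]
  [6, 0, 3, -17, -5]
  [-7, -16, 0, 3, -16]
  [-∞, 9, -5, 0, 2]
  [-∞, 3, -12, -18, 0]
D(2):
  [0, -10, -3, -27, -13]
  [6, 0, 3, -17, -5]
  [-7, -16, 0, 3, -16]
  [15, 9, 12, 0, 4]
  [9, 3, 6, -14, 0]
Detection: at round 3, diagonal entry (3, 3) turns strictly positive.
Key observation: the cycle 3->1->0->2->3 has total weight 9 + 6 + (-3) + 3, which is strictly positive.
Answer: DIVERGES — positive cycle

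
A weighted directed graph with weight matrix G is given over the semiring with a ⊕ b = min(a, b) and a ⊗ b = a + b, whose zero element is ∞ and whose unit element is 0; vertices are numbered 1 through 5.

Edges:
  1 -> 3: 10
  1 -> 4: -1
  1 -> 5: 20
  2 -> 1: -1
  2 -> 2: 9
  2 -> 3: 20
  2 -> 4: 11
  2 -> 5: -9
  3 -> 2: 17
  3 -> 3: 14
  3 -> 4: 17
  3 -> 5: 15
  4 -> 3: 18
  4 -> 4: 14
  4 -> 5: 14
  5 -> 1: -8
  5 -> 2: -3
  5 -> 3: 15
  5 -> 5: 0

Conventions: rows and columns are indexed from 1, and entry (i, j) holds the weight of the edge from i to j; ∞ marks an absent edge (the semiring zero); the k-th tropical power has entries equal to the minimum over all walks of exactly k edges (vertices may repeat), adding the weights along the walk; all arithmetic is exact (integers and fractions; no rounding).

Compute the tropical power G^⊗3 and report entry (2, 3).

G^⊗2:
  [12, 17, 17, 13, 13]
  [-17, -12, 6, -2, -9]
  [7, 12, 28, 28, 8]
  [6, 11, 29, 28, 14]
  [-8, -3, 2, -9, -12]
G^⊗3:
  [5, 10, 22, 11, 8]
  [-17, -12, -7, -18, -21]
  [0, 5, 17, 6, 3]
  [6, 11, 16, 5, 2]
  [-20, -15, 2, -9, -12]
Key observation: the optimum is the walk 2->5->1->3, with weight (-9) + (-8) + 10 = -7.
Optimal value attained by: walk 2->5->1->3.
Answer: (G^⊗3)[2][3] = -7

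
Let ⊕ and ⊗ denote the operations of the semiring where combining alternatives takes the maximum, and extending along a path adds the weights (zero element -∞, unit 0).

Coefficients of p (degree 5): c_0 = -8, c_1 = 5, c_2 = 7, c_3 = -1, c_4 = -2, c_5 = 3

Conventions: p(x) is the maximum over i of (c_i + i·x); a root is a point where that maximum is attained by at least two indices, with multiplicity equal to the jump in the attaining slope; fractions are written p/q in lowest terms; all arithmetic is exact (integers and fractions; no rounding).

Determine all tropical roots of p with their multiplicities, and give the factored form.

hull edge (i=0, c=-8) to (i=1, c=5): slope 13, span 1
hull edge (i=1, c=5) to (i=2, c=7): slope 2, span 1
hull edge (i=2, c=7) to (i=5, c=3): slope -4/3, span 3
Factored form: p(x) = 3 ⊗ (x ⊕ (-13)) ⊗ (x ⊕ (-2)) ⊗ (x ⊕ 4/3) ⊗ (x ⊕ 4/3) ⊗ (x ⊕ 4/3)
Answer: roots = -13 (mult 1), -2 (mult 1), 4/3 (mult 3)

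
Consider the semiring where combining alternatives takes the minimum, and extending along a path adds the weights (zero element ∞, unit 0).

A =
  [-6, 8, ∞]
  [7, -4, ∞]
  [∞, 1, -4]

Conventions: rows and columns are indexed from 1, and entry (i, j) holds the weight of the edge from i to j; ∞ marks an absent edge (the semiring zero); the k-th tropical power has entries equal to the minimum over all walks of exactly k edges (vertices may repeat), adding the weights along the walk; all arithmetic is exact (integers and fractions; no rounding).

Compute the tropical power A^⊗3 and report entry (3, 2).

A^⊗2:
  [-12, 2, ∞]
  [1, -8, ∞]
  [8, -3, -8]
A^⊗3:
  [-18, -4, ∞]
  [-5, -12, ∞]
  [2, -7, -12]
Key observation: the optimum is the walk 3->2->2->2, with weight 1 + (-4) + (-4) = -7.
Optimal value attained by: walk 3->2->2->2.
Answer: (A^⊗3)[3][2] = -7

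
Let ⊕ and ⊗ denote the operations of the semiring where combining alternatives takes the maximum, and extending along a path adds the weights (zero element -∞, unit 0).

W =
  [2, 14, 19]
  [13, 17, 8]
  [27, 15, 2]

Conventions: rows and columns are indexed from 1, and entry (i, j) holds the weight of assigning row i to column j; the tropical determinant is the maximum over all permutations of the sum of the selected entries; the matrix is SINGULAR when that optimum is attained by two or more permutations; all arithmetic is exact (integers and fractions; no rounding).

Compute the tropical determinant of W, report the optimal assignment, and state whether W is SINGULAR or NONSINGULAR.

σ = (1, 2, 3): 2 + 17 + 2 = 21
σ = (1, 3, 2): 2 + 8 + 15 = 25
σ = (2, 1, 3): 14 + 13 + 2 = 29
σ = (2, 3, 1): 14 + 8 + 27 = 49
σ = (3, 1, 2): 19 + 13 + 15 = 47
σ = (3, 2, 1): 19 + 17 + 27 = 63
Optimal value attained by: σ = (3, 2, 1).
Answer: det⊕(W) = 63; verdict: NONSINGULAR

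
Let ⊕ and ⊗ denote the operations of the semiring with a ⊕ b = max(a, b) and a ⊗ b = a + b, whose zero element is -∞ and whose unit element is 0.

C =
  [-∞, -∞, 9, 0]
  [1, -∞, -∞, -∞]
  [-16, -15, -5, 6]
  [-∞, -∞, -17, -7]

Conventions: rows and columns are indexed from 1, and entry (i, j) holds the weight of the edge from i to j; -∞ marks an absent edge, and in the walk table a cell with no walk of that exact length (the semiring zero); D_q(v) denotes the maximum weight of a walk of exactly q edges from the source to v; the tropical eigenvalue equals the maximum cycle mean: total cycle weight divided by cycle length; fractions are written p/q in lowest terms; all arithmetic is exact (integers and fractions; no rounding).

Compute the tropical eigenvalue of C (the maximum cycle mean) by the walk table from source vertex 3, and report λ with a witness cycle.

q=0: [-∞, -∞, 0, -∞]
q=1: [-16, -15, -5, 6]
q=2: [-14, -20, -7, 1]
q=3: [-19, -22, -5, -1]
q=4: [-21, -20, -10, 1]
Optimal cycle mean attained by: cycle 1->3->2->1, total 9 + (-15) + 1, length 3.
Answer: λ = -5/3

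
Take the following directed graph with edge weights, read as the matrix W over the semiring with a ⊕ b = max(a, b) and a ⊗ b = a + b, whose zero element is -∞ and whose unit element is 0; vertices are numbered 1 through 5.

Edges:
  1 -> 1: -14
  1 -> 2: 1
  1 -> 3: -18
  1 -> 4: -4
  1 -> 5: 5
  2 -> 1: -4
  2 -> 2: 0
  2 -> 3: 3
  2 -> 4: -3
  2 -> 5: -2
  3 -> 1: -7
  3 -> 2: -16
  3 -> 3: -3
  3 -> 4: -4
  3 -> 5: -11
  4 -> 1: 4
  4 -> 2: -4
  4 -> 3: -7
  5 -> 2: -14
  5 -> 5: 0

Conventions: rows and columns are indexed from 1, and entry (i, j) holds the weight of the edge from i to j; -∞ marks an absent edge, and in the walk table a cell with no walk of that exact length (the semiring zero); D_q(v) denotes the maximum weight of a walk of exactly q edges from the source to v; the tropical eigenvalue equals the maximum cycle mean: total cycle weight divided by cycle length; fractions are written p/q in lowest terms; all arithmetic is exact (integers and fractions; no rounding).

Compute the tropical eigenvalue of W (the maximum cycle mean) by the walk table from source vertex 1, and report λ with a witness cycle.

q=0: [0, -∞, -∞, -∞, -∞]
q=1: [-14, 1, -18, -4, 5]
q=2: [0, 1, 4, -2, 5]
q=3: [2, 1, 4, 0, 5]
q=4: [4, 3, 4, 0, 7]
q=5: [4, 5, 6, 0, 9]
Optimal cycle mean attained by: cycle 1->2->3->4->1, total 1 + 3 + (-4) + 4, length 4.
Answer: λ = 1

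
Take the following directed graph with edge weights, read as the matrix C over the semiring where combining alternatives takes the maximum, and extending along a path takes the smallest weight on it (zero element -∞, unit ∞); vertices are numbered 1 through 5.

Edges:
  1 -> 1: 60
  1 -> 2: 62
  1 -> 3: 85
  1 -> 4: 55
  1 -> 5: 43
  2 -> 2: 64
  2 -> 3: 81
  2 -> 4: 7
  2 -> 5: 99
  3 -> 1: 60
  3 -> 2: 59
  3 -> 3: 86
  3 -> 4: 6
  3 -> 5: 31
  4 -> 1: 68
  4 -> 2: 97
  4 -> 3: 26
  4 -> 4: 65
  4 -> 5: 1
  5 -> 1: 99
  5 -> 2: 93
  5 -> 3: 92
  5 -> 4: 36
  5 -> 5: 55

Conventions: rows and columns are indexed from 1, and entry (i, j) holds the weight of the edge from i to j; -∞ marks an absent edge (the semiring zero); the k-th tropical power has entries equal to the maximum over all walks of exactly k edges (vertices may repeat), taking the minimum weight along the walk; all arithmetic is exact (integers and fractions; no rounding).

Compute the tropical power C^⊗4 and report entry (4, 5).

C^⊗2:
  [60, 62, 85, 55, 62]
  [99, 93, 92, 36, 64]
  [60, 60, 86, 55, 59]
  [65, 65, 81, 65, 97]
  [60, 64, 86, 55, 93]
C^⊗3:
  [62, 62, 85, 55, 62]
  [64, 64, 86, 55, 93]
  [60, 60, 86, 55, 60]
  [97, 93, 92, 65, 65]
  [93, 93, 92, 55, 64]
C^⊗4:
  [62, 62, 85, 55, 62]
  [93, 93, 92, 55, 64]
  [60, 60, 86, 55, 60]
  [65, 65, 86, 65, 93]
  [64, 64, 86, 55, 93]
Key observation: the optimum is the walk 4->2->5->2->5, with weight 97 min 99 min 93 min 99 = 93.
Optimal value attained by: walk 4->2->5->2->5.
Answer: (C^⊗4)[4][5] = 93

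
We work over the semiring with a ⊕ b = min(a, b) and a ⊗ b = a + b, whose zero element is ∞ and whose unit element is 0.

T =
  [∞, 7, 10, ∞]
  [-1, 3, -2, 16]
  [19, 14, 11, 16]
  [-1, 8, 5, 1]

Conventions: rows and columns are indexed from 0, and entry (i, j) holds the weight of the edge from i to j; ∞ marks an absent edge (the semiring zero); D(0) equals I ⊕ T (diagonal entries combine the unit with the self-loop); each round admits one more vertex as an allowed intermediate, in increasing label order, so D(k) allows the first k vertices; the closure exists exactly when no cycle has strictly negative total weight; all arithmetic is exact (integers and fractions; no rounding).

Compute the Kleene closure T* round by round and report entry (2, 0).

D(0):
  [0, 7, 10, ∞]
  [-1, 0, -2, 16]
  [19, 14, 0, 16]
  [-1, 8, 5, 0]
D(1):
  [0, 7, 10, ∞]
  [-1, 0, -2, 16]
  [19, 14, 0, 16]
  [-1, 6, 5, 0]
D(2):
  [0, 7, 5, 23]
  [-1, 0, -2, 16]
  [13, 14, 0, 16]
  [-1, 6, 4, 0]
D(3):
  [0, 7, 5, 21]
  [-1, 0, -2, 14]
  [13, 14, 0, 16]
  [-1, 6, 4, 0]
D(4):
  [0, 7, 5, 21]
  [-1, 0, -2, 14]
  [13, 14, 0, 16]
  [-1, 6, 4, 0]
Answer: T*[2][0] = 13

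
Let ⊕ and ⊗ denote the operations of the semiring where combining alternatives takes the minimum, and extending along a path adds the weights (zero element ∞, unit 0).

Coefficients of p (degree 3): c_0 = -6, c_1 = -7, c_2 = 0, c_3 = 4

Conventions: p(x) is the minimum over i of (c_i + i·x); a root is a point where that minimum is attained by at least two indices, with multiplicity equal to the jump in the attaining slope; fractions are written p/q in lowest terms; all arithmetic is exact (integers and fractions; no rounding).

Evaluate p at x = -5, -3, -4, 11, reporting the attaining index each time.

p(-5) = min(-6+0·(-5)=-6, -7+1·(-5)=-12, 0+2·(-5)=-10, 4+3·(-5)=-11) = -12 (attained by i=1)
p(-3) = min(-6+0·(-3)=-6, -7+1·(-3)=-10, 0+2·(-3)=-6, 4+3·(-3)=-5) = -10 (attained by i=1)
p(-4) = min(-6+0·(-4)=-6, -7+1·(-4)=-11, 0+2·(-4)=-8, 4+3·(-4)=-8) = -11 (attained by i=1)
p(11) = min(-6+0·11=-6, -7+1·11=4, 0+2·11=22, 4+3·11=37) = -6 (attained by i=0)
Answer: p(-5) = -12; p(-3) = -10; p(-4) = -11; p(11) = -6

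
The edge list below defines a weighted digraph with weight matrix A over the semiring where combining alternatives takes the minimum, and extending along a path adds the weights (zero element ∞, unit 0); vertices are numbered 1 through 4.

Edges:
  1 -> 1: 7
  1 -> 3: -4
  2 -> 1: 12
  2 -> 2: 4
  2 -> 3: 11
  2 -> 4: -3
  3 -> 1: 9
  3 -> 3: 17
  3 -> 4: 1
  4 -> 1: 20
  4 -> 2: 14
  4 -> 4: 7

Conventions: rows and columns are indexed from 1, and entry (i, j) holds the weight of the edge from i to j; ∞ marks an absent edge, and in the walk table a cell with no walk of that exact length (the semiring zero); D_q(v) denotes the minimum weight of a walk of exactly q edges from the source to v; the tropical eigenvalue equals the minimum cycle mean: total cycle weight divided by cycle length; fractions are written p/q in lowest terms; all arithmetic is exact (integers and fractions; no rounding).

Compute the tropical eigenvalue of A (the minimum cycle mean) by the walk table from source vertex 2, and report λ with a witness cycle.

q=0: [∞, 0, ∞, ∞]
q=1: [12, 4, 11, -3]
q=2: [16, 8, 8, 1]
q=3: [17, 12, 12, 5]
q=4: [21, 16, 13, 9]
Optimal cycle mean attained by: cycle 1->3->1, total (-4) + 9, length 2.
Answer: λ = 5/2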